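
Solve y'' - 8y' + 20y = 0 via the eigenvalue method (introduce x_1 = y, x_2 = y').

y(t) = C_1e^(4t)cos(2t) + C_2e^(4t)sin(2t)

Let x_1 = y, x_2 = y'. Then x_1' = x_2 and x_2' = -20x_1 + 8x_2.
A = [[0,1],[-20,8]]; det(A-λI) = λ^2 - 8λ + 20.
Eigenvalues λ = 4 ± 2i.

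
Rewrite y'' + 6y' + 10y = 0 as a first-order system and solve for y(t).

y(t) = c_1e^(-3t)cos(t) + c_2e^(-3t)sin(t)

Let x_1 = y, x_2 = y'. Then x_1' = x_2 and x_2' = -10x_1 - 6x_2.
A = [[0,1],[-10,-6]]; det(A-λI) = λ^2 + 6λ + 10.
Eigenvalues λ = -3 ± i.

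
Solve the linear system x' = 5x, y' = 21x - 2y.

Coefficient matrix A = [[5, 0], [21, -2]].
Characteristic polynomial det(A - λI) = λ^2 - 3λ - 10 = 0.
Eigenvalues λ = -2, 5.
For λ=-2: (A-λI) row 1 is [7, 0], so an eigenvector is (0, 1).
For λ=5: (A-λI) row 2 is [21, -7], so an eigenvector is (1, 3).
General solution: C_1e^(-2t)(0,1) + C_2e^(5t)(1,3).

x(t) = C_2e^(5t), y(t) = C_1e^(-2t) + 3C_2e^(5t)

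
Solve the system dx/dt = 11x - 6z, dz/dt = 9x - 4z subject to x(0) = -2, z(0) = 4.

Coefficient matrix A = [[11, -6], [9, -4]].
Characteristic polynomial det(A - λI) = λ^2 - 7λ + 10 = 0.
Eigenvalues λ = 2, 5.
For λ=2: (A-λI) row 1 is [9, -6], so an eigenvector is (2, 3).
For λ=5: (A-λI) row 1 is [6, -6], so an eigenvector is (1, 1).
General solution: K_1e^(2t)(2,3) + K_2e^(5t)(1,1).
Applying x(0)=-2, z(0)=4 gives K_1=6, K_2=-14.

x(t) = -14e^(5t) + 12e^(2t), z(t) = -14e^(5t) + 18e^(2t)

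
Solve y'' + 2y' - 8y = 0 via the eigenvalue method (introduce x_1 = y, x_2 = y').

y(t) = c_1e^(2t) + c_2e^(-4t)

Let x_1 = y, x_2 = y'. Then x_1' = x_2 and x_2' = 8x_1 - 2x_2.
A = [[0,1],[8,-2]]; det(A-λI) = λ^2 + 2λ - 8.
Eigenvalues λ = 2, -4 with eigenvectors (1,2), (1,-4).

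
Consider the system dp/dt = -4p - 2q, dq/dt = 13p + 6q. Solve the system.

Coefficient matrix A = [[-4, -2], [13, 6]].
Characteristic polynomial det(A - λI) = λ^2 - 2λ + 2 = 0.
Eigenvalues λ = 1 ± i (complex conjugate pair).
For λ=1+i: an eigenvector is (1,-2) - i(-1,3) = (1 + i, -2 - 3i).
A real fundamental pair from Re and Im of e^((1+i)t)v: X_1 = e^(t)(cos(t)·(1,-2) + sin(t)·(-1,3)), X_2 = e^(t)(sin(t)·(1,-2) - cos(t)·(-1,3)).
General solution: K_1X_1 + K_2X_2.

p(t) = -K_1e^(t)sin(t) + K_1e^(t)cos(t) + K_2e^(t)sin(t) + K_2e^(t)cos(t), q(t) = 3K_1e^(t)sin(t) - 2K_1e^(t)cos(t) - 2K_2e^(t)sin(t) - 3K_2e^(t)cos(t)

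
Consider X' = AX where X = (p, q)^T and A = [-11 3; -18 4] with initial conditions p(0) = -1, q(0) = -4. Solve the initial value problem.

p(t) = -2e^(-2t) + e^(-5t), q(t) = -6e^(-2t) + 2e^(-5t)

Coefficient matrix A = [[-11, 3], [-18, 4]].
Characteristic polynomial det(A - λI) = λ^2 + 7λ + 10 = 0.
Eigenvalues λ = -5, -2.
For λ=-5: (A-λI) row 1 is [-6, 3], so an eigenvector is (1, 2).
For λ=-2: (A-λI) row 1 is [-9, 3], so an eigenvector is (1, 3).
General solution: c_1e^(-5t)(1,2) + c_2e^(-2t)(1,3).
Applying p(0)=-1, q(0)=-4 gives c_1=1, c_2=-2.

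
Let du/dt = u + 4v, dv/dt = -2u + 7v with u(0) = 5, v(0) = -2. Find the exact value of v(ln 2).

-232

A = [[1,4],[-2,7]]; eigenvalues λ = 3, 5.
Eigenvectors: (-2,-1) for λ=3, (-1,-1) for λ=5.
From the initial condition, c_1 = -7, c_2 = 9.
v(ln 2) = (-7)(2^3)(-1) + (9)(2^5)(-1) = -232.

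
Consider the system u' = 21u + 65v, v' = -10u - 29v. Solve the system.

Coefficient matrix A = [[21, 65], [-10, -29]].
Characteristic polynomial det(A - λI) = λ^2 + 8λ + 41 = 0.
Eigenvalues λ = -4 ± 5i (complex conjugate pair).
For λ=-4+5i: an eigenvector is (-3,1) - i(-2,1) = (-3 + 2i, 1 - i).
A real fundamental pair from Re and Im of e^((-4+5i)t)v: X_1 = e^(-4t)(cos(5t)·(-3,1) + sin(5t)·(-2,1)), X_2 = e^(-4t)(sin(5t)·(-3,1) - cos(5t)·(-2,1)).
General solution: C_1X_1 + C_2X_2.

u(t) = -2C_1e^(-4t)sin(5t) - 3C_1e^(-4t)cos(5t) - 3C_2e^(-4t)sin(5t) + 2C_2e^(-4t)cos(5t), v(t) = C_1e^(-4t)sin(5t) + C_1e^(-4t)cos(5t) + C_2e^(-4t)sin(5t) - C_2e^(-4t)cos(5t)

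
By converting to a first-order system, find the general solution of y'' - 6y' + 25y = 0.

y(t) = C_1e^(3t)cos(4t) + C_2e^(3t)sin(4t)

Let x_1 = y, x_2 = y'. Then x_1' = x_2 and x_2' = -25x_1 + 6x_2.
A = [[0,1],[-25,6]]; det(A-λI) = λ^2 - 6λ + 25.
Eigenvalues λ = 3 ± 4i.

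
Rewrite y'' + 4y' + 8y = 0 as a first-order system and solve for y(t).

y(t) = C_1e^(-2t)cos(2t) + C_2e^(-2t)sin(2t)

Let x_1 = y, x_2 = y'. Then x_1' = x_2 and x_2' = -8x_1 - 4x_2.
A = [[0,1],[-8,-4]]; det(A-λI) = λ^2 + 4λ + 8.
Eigenvalues λ = -2 ± 2i.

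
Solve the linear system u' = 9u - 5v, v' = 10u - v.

Coefficient matrix A = [[9, -5], [10, -1]].
Characteristic polynomial det(A - λI) = λ^2 - 8λ + 41 = 0.
Eigenvalues λ = 4 ± 5i (complex conjugate pair).
For λ=4+5i: an eigenvector is (0,-1) - i(1,1) = (0 - i, -1 - i).
A real fundamental pair from Re and Im of e^((4+5i)t)v: X_1 = e^(4t)(cos(5t)·(0,-1) + sin(5t)·(1,1)), X_2 = e^(4t)(sin(5t)·(0,-1) - cos(5t)·(1,1)).
General solution: K_1X_1 + K_2X_2.

u(t) = K_1e^(4t)sin(5t) - K_2e^(4t)cos(5t), v(t) = K_1e^(4t)sin(5t) - K_1e^(4t)cos(5t) - K_2e^(4t)sin(5t) - K_2e^(4t)cos(5t)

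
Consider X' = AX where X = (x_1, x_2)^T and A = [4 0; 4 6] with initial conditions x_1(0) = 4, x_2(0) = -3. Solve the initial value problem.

Coefficient matrix A = [[4, 0], [4, 6]].
Characteristic polynomial det(A - λI) = λ^2 - 10λ + 24 = 0.
Eigenvalues λ = 4, 6.
For λ=4: (A-λI) row 2 is [4, 2], so an eigenvector is (-1, 2).
For λ=6: (A-λI) row 1 is [-2, 0], so an eigenvector is (0, -1).
General solution: C_1e^(4t)(-1,2) + C_2e^(6t)(0,-1).
Applying x_1(0)=4, x_2(0)=-3 gives C_1=-4, C_2=-5.

x_1(t) = 4e^(4t), x_2(t) = 5e^(6t) - 8e^(4t)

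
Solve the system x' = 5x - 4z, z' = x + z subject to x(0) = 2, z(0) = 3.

Coefficient matrix A = [[5, -4], [1, 1]].
Characteristic polynomial det(A - λI) = λ^2 - 6λ + 9 = 0.
Single eigenvalue λ = 3 with algebraic multiplicity 2.
Eigenvector v = (-2,-1); generalized eigenvector w with (A-λI)w=v is (-3,-1).
General solution: e^(3t)[c_1·v + c_2·(t·v + w)].
Applying x(0)=2, z(0)=3 gives c_1=-7, c_2=4.

x(t) = -8te^(3t) + 2e^(3t), z(t) = -4te^(3t) + 3e^(3t)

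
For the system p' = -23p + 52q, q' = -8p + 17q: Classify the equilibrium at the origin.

A = [[-23,52],[-8,17]]; det(A-λI) = λ^2 + 6λ + 25.
λ = -3 ± 4i: negative real part.

stable spiral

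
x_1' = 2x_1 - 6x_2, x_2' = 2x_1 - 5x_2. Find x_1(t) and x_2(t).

x_1(t) = -2c_1e^(-t) + 3c_2e^(-2t), x_2(t) = -c_1e^(-t) + 2c_2e^(-2t)

Coefficient matrix A = [[2, -6], [2, -5]].
Characteristic polynomial det(A - λI) = λ^2 + 3λ + 2 = 0.
Eigenvalues λ = -1, -2.
For λ=-1: (A-λI) row 1 is [3, -6], so an eigenvector is (-2, -1).
For λ=-2: (A-λI) row 1 is [4, -6], so an eigenvector is (3, 2).
General solution: c_1e^(-t)(-2,-1) + c_2e^(-2t)(3,2).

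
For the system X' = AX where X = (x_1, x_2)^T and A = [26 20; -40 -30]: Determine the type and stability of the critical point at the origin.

stable spiral

A = [[26,20],[-40,-30]]; det(A-λI) = λ^2 + 4λ + 20.
λ = -2 ± 4i: negative real part.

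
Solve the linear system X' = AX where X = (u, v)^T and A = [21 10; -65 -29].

Coefficient matrix A = [[21, 10], [-65, -29]].
Characteristic polynomial det(A - λI) = λ^2 + 8λ + 41 = 0.
Eigenvalues λ = -4 ± 5i (complex conjugate pair).
For λ=-4+5i: an eigenvector is (1,-3) - i(-1,2) = (1 + i, -3 - 2i).
A real fundamental pair from Re and Im of e^((-4+5i)t)v: X_1 = e^(-4t)(cos(5t)·(1,-3) + sin(5t)·(-1,2)), X_2 = e^(-4t)(sin(5t)·(1,-3) - cos(5t)·(-1,2)).
General solution: C_1X_1 + C_2X_2.

u(t) = -C_1e^(-4t)sin(5t) + C_1e^(-4t)cos(5t) + C_2e^(-4t)sin(5t) + C_2e^(-4t)cos(5t), v(t) = 2C_1e^(-4t)sin(5t) - 3C_1e^(-4t)cos(5t) - 3C_2e^(-4t)sin(5t) - 2C_2e^(-4t)cos(5t)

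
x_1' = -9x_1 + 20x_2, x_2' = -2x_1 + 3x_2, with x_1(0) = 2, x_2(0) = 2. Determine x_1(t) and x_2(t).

x_1(t) = 14e^(-3t)sin(2t) + 2e^(-3t)cos(2t), x_2(t) = 4e^(-3t)sin(2t) + 2e^(-3t)cos(2t)

Coefficient matrix A = [[-9, 20], [-2, 3]].
Characteristic polynomial det(A - λI) = λ^2 + 6λ + 13 = 0.
Eigenvalues λ = -3 ± 2i (complex conjugate pair).
For λ=-3+2i: an eigenvector is (-1,0) - i(3,1) = (-1 - 3i, 0 - i).
A real fundamental pair from Re and Im of e^((-3+2i)t)v: X_1 = e^(-3t)(cos(2t)·(-1,0) + sin(2t)·(3,1)), X_2 = e^(-3t)(sin(2t)·(-1,0) - cos(2t)·(3,1)).
General solution: K_1X_1 + K_2X_2.
Applying x_1(0)=2, x_2(0)=2 gives K_1=4, K_2=-2.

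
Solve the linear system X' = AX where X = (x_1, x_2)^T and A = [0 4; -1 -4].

x_1(t) = -2c_1e^(-2t) - 2c_2te^(-2t) - c_2e^(-2t), x_2(t) = c_1e^(-2t) + c_2te^(-2t)

Coefficient matrix A = [[0, 4], [-1, -4]].
Characteristic polynomial det(A - λI) = λ^2 + 4λ + 4 = 0.
Single eigenvalue λ = -2 with algebraic multiplicity 2.
Eigenvector v = (-2,1); generalized eigenvector w with (A-λI)w=v is (-1,0).
General solution: e^(-2t)[c_1·v + c_2·(t·v + w)].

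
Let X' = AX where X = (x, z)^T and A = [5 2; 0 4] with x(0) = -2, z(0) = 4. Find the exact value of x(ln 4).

4096

A = [[5,2],[0,4]]; eigenvalues λ = 4, 5.
Eigenvectors: (-2,1) for λ=4, (1,0) for λ=5.
From the initial condition, c_1 = 4, c_2 = 6.
x(ln 4) = (4)(4^4)(-2) + (6)(4^5)(1) = 4096.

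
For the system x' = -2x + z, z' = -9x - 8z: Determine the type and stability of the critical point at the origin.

A = [[-2,1],[-9,-8]]; det(A-λI) = λ^2 + 10λ + 25.
repeated λ = -5 with a single eigenvector.

stable improper node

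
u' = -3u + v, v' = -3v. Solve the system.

u(t) = -c_1e^(-3t) - c_2te^(-3t) + 2c_2e^(-3t), v(t) = -c_2e^(-3t)

Coefficient matrix A = [[-3, 1], [0, -3]].
Characteristic polynomial det(A - λI) = λ^2 + 6λ + 9 = 0.
Single eigenvalue λ = -3 with algebraic multiplicity 2.
Eigenvector v = (-1,0); generalized eigenvector w with (A-λI)w=v is (2,-1).
General solution: e^(-3t)[c_1·v + c_2·(t·v + w)].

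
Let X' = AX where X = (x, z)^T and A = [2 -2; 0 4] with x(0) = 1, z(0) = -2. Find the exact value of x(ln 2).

28

A = [[2,-2],[0,4]]; eigenvalues λ = 2, 4.
Eigenvectors: (1,0) for λ=2, (-1,1) for λ=4.
From the initial condition, c_1 = -1, c_2 = -2.
x(ln 2) = (-1)(2^2)(1) + (-2)(2^4)(-1) = 28.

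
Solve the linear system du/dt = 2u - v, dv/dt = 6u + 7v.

Coefficient matrix A = [[2, -1], [6, 7]].
Characteristic polynomial det(A - λI) = λ^2 - 9λ + 20 = 0.
Eigenvalues λ = 4, 5.
For λ=4: (A-λI) row 1 is [-2, -1], so an eigenvector is (-1, 2).
For λ=5: (A-λI) row 1 is [-3, -1], so an eigenvector is (-1, 3).
General solution: K_1e^(4t)(-1,2) + K_2e^(5t)(-1,3).

u(t) = -K_1e^(4t) - K_2e^(5t), v(t) = 2K_1e^(4t) + 3K_2e^(5t)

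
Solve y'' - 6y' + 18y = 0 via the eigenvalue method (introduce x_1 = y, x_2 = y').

y(t) = C_1e^(3t)cos(3t) + C_2e^(3t)sin(3t)

Let x_1 = y, x_2 = y'. Then x_1' = x_2 and x_2' = -18x_1 + 6x_2.
A = [[0,1],[-18,6]]; det(A-λI) = λ^2 - 6λ + 18.
Eigenvalues λ = 3 ± 3i.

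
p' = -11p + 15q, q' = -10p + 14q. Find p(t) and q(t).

Coefficient matrix A = [[-11, 15], [-10, 14]].
Characteristic polynomial det(A - λI) = λ^2 - 3λ - 4 = 0.
Eigenvalues λ = 4, -1.
For λ=4: (A-λI) row 1 is [-15, 15], so an eigenvector is (-1, -1).
For λ=-1: (A-λI) row 1 is [-10, 15], so an eigenvector is (-3, -2).
General solution: c_1e^(4t)(-1,-1) + c_2e^(-t)(-3,-2).

p(t) = -c_1e^(4t) - 3c_2e^(-t), q(t) = -c_1e^(4t) - 2c_2e^(-t)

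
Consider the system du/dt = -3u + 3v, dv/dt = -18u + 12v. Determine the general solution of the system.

Coefficient matrix A = [[-3, 3], [-18, 12]].
Characteristic polynomial det(A - λI) = λ^2 - 9λ + 18 = 0.
Eigenvalues λ = 6, 3.
For λ=6: (A-λI) row 1 is [-9, 3], so an eigenvector is (1, 3).
For λ=3: (A-λI) row 1 is [-6, 3], so an eigenvector is (1, 2).
General solution: c_1e^(6t)(1,3) + c_2e^(3t)(1,2).

u(t) = c_1e^(6t) + c_2e^(3t), v(t) = 3c_1e^(6t) + 2c_2e^(3t)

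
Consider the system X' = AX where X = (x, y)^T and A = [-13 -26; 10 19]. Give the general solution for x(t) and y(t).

x(t) = 2C_1e^(3t)sin(2t) + 3C_1e^(3t)cos(2t) + 3C_2e^(3t)sin(2t) - 2C_2e^(3t)cos(2t), y(t) = -C_1e^(3t)sin(2t) - 2C_1e^(3t)cos(2t) - 2C_2e^(3t)sin(2t) + C_2e^(3t)cos(2t)

Coefficient matrix A = [[-13, -26], [10, 19]].
Characteristic polynomial det(A - λI) = λ^2 - 6λ + 13 = 0.
Eigenvalues λ = 3 ± 2i (complex conjugate pair).
For λ=3+2i: an eigenvector is (3,-2) - i(2,-1) = (3 - 2i, -2 + i).
A real fundamental pair from Re and Im of e^((3+2i)t)v: X_1 = e^(3t)(cos(2t)·(3,-2) + sin(2t)·(2,-1)), X_2 = e^(3t)(sin(2t)·(3,-2) - cos(2t)·(2,-1)).
General solution: C_1X_1 + C_2X_2.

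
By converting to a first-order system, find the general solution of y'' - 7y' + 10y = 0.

Let x_1 = y, x_2 = y'. Then x_1' = x_2 and x_2' = -10x_1 + 7x_2.
A = [[0,1],[-10,7]]; det(A-λI) = λ^2 - 7λ + 10.
Eigenvalues λ = 5, 2 with eigenvectors (1,5), (1,2).

y(t) = c_1e^(5t) + c_2e^(2t)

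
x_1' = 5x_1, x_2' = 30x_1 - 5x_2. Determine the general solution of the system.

x_1(t) = -C_1e^(5t), x_2(t) = -3C_1e^(5t) + C_2e^(-5t)

Coefficient matrix A = [[5, 0], [30, -5]].
Characteristic polynomial det(A - λI) = λ^2 - 25 = 0.
Eigenvalues λ = 5, -5.
For λ=5: (A-λI) row 2 is [30, -10], so an eigenvector is (-1, -3).
For λ=-5: (A-λI) row 1 is [10, 0], so an eigenvector is (0, 1).
General solution: C_1e^(5t)(-1,-3) + C_2e^(-5t)(0,1).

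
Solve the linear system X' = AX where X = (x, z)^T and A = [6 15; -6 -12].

Coefficient matrix A = [[6, 15], [-6, -12]].
Characteristic polynomial det(A - λI) = λ^2 + 6λ + 18 = 0.
Eigenvalues λ = -3 ± 3i (complex conjugate pair).
For λ=-3+3i: an eigenvector is (-1,1) - i(2,-1) = (-1 - 2i, 1 + i).
A real fundamental pair from Re and Im of e^((-3+3i)t)v: X_1 = e^(-3t)(cos(3t)·(-1,1) + sin(3t)·(2,-1)), X_2 = e^(-3t)(sin(3t)·(-1,1) - cos(3t)·(2,-1)).
General solution: K_1X_1 + K_2X_2.

x(t) = 2K_1e^(-3t)sin(3t) - K_1e^(-3t)cos(3t) - K_2e^(-3t)sin(3t) - 2K_2e^(-3t)cos(3t), z(t) = -K_1e^(-3t)sin(3t) + K_1e^(-3t)cos(3t) + K_2e^(-3t)sin(3t) + K_2e^(-3t)cos(3t)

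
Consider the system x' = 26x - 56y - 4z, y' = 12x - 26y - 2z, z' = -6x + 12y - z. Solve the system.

Coefficient matrix A = [[26, -56, -4], [12, -26, -2], [-6, 12, -1]].
det(A - λI) = 0 gives eigenvalues λ = 2, -2, -1.
For λ=2: eigenvector (9,4,-2).
For λ=-2: eigenvector (2,1,0).
For λ=-1: eigenvector (-4,-2,1).
General solution: K_1e^(2t)(9,4,-2) + K_2e^(-2t)(2,1,0) + K_3e^(-t)(-4,-2,1).

x(t) = 9K_1e^(2t) + 2K_2e^(-2t) - 4K_3e^(-t), y(t) = 4K_1e^(2t) + K_2e^(-2t) - 2K_3e^(-t), z(t) = -2K_1e^(2t) + K_3e^(-t)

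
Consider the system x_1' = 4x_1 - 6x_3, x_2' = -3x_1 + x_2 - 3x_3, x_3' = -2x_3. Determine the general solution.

x_1(t) = K_2e^(4t) + K_3e^(-2t), x_2(t) = K_1e^(t) - K_2e^(4t) + 2K_3e^(-2t), x_3(t) = K_3e^(-2t)

Coefficient matrix A = [[4, 0, -6], [-3, 1, -3], [0, 0, -2]].
det(A - λI) = 0 gives eigenvalues λ = 1, 4, -2.
For λ=1: eigenvector (0,1,0).
For λ=4: eigenvector (1,-1,0).
For λ=-2: eigenvector (1,2,1).
General solution: K_1e^(t)(0,1,0) + K_2e^(4t)(1,-1,0) + K_3e^(-2t)(1,2,1).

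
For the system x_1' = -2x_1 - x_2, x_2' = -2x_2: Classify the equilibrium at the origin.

A = [[-2,-1],[0,-2]]; det(A-λI) = λ^2 + 4λ + 4.
repeated λ = -2 with a single eigenvector.

stable improper node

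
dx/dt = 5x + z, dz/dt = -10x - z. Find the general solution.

Coefficient matrix A = [[5, 1], [-10, -1]].
Characteristic polynomial det(A - λI) = λ^2 - 4λ + 5 = 0.
Eigenvalues λ = 2 ± i (complex conjugate pair).
For λ=2+i: an eigenvector is (0,-1) - i(-1,3) = (0 + i, -1 - 3i).
A real fundamental pair from Re and Im of e^((2+i)t)v: X_1 = e^(2t)(cos(t)·(0,-1) + sin(t)·(-1,3)), X_2 = e^(2t)(sin(t)·(0,-1) - cos(t)·(-1,3)).
General solution: c_1X_1 + c_2X_2.

x(t) = -c_1e^(2t)sin(t) + c_2e^(2t)cos(t), z(t) = 3c_1e^(2t)sin(t) - c_1e^(2t)cos(t) - c_2e^(2t)sin(t) - 3c_2e^(2t)cos(t)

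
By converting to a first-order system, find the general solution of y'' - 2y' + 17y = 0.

Let x_1 = y, x_2 = y'. Then x_1' = x_2 and x_2' = -17x_1 + 2x_2.
A = [[0,1],[-17,2]]; det(A-λI) = λ^2 - 2λ + 17.
Eigenvalues λ = 1 ± 4i.

y(t) = K_1e^(t)cos(4t) + K_2e^(t)sin(4t)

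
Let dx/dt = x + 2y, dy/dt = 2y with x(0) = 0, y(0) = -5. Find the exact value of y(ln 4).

A = [[1,2],[0,2]]; eigenvalues λ = 1, 2.
Eigenvectors: (-1,0) for λ=1, (2,1) for λ=2.
From the initial condition, c_1 = -10, c_2 = -5.
y(ln 4) = (-10)(4^1)(0) + (-5)(4^2)(1) = -80.

-80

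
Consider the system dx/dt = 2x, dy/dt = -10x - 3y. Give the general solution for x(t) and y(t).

Coefficient matrix A = [[2, 0], [-10, -3]].
Characteristic polynomial det(A - λI) = λ^2 + λ - 6 = 0.
Eigenvalues λ = 2, -3.
For λ=2: (A-λI) row 2 is [-10, -5], so an eigenvector is (-1, 2).
For λ=-3: (A-λI) row 1 is [5, 0], so an eigenvector is (0, -1).
General solution: K_1e^(2t)(-1,2) + K_2e^(-3t)(0,-1).

x(t) = -K_1e^(2t), y(t) = 2K_1e^(2t) - K_2e^(-3t)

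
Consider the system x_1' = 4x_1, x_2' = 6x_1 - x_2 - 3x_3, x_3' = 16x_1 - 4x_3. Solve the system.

x_1(t) = c_1e^(4t), x_2(t) = c_2e^(-4t) - c_3e^(-t), x_3(t) = 2c_1e^(4t) + c_2e^(-4t)

Coefficient matrix A = [[4, 0, 0], [6, -1, -3], [16, 0, -4]].
det(A - λI) = 0 gives eigenvalues λ = 4, -4, -1.
For λ=4: eigenvector (1,0,2).
For λ=-4: eigenvector (0,1,1).
For λ=-1: eigenvector (0,-1,0).
General solution: c_1e^(4t)(1,0,2) + c_2e^(-4t)(0,1,1) + c_3e^(-t)(0,-1,0).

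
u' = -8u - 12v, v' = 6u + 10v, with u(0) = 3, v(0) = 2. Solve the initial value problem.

u(t) = -7e^(4t) + 10e^(-2t), v(t) = 7e^(4t) - 5e^(-2t)

Coefficient matrix A = [[-8, -12], [6, 10]].
Characteristic polynomial det(A - λI) = λ^2 - 2λ - 8 = 0.
Eigenvalues λ = -2, 4.
For λ=-2: (A-λI) row 1 is [-6, -12], so an eigenvector is (-2, 1).
For λ=4: (A-λI) row 1 is [-12, -12], so an eigenvector is (1, -1).
General solution: c_1e^(-2t)(-2,1) + c_2e^(4t)(1,-1).
Applying u(0)=3, v(0)=2 gives c_1=-5, c_2=-7.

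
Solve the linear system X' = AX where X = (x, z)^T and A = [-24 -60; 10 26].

x(t) = -3K_1e^(-4t) + 2K_2e^(6t), z(t) = K_1e^(-4t) - K_2e^(6t)

Coefficient matrix A = [[-24, -60], [10, 26]].
Characteristic polynomial det(A - λI) = λ^2 - 2λ - 24 = 0.
Eigenvalues λ = -4, 6.
For λ=-4: (A-λI) row 1 is [-20, -60], so an eigenvector is (-3, 1).
For λ=6: (A-λI) row 1 is [-30, -60], so an eigenvector is (2, -1).
General solution: K_1e^(-4t)(-3,1) + K_2e^(6t)(2,-1).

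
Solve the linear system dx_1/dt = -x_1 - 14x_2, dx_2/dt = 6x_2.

x_1(t) = C_1e^(-t) + 2C_2e^(6t), x_2(t) = -C_2e^(6t)

Coefficient matrix A = [[-1, -14], [0, 6]].
Characteristic polynomial det(A - λI) = λ^2 - 5λ - 6 = 0.
Eigenvalues λ = -1, 6.
For λ=-1: (A-λI) row 1 is [0, -14], so an eigenvector is (1, 0).
For λ=6: (A-λI) row 1 is [-7, -14], so an eigenvector is (2, -1).
General solution: C_1e^(-t)(1,0) + C_2e^(6t)(2,-1).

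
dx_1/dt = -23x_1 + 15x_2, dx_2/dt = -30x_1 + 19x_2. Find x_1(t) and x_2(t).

x_1(t) = -2c_1e^(-2t)sin(3t) + c_1e^(-2t)cos(3t) + c_2e^(-2t)sin(3t) + 2c_2e^(-2t)cos(3t), x_2(t) = -3c_1e^(-2t)sin(3t) + c_1e^(-2t)cos(3t) + c_2e^(-2t)sin(3t) + 3c_2e^(-2t)cos(3t)

Coefficient matrix A = [[-23, 15], [-30, 19]].
Characteristic polynomial det(A - λI) = λ^2 + 4λ + 13 = 0.
Eigenvalues λ = -2 ± 3i (complex conjugate pair).
For λ=-2+3i: an eigenvector is (1,1) - i(-2,-3) = (1 + 2i, 1 + 3i).
A real fundamental pair from Re and Im of e^((-2+3i)t)v: X_1 = e^(-2t)(cos(3t)·(1,1) + sin(3t)·(-2,-3)), X_2 = e^(-2t)(sin(3t)·(1,1) - cos(3t)·(-2,-3)).
General solution: c_1X_1 + c_2X_2.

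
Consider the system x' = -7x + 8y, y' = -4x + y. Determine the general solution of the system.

x(t) = -K_1e^(-3t)sin(4t) + K_1e^(-3t)cos(4t) + K_2e^(-3t)sin(4t) + K_2e^(-3t)cos(4t), y(t) = -K_1e^(-3t)sin(4t) + K_2e^(-3t)cos(4t)

Coefficient matrix A = [[-7, 8], [-4, 1]].
Characteristic polynomial det(A - λI) = λ^2 + 6λ + 25 = 0.
Eigenvalues λ = -3 ± 4i (complex conjugate pair).
For λ=-3+4i: an eigenvector is (1,0) - i(-1,-1) = (1 + i, 0 + i).
A real fundamental pair from Re and Im of e^((-3+4i)t)v: X_1 = e^(-3t)(cos(4t)·(1,0) + sin(4t)·(-1,-1)), X_2 = e^(-3t)(sin(4t)·(1,0) - cos(4t)·(-1,-1)).
General solution: K_1X_1 + K_2X_2.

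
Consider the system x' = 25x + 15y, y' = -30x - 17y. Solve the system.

Coefficient matrix A = [[25, 15], [-30, -17]].
Characteristic polynomial det(A - λI) = λ^2 - 8λ + 25 = 0.
Eigenvalues λ = 4 ± 3i (complex conjugate pair).
For λ=4+3i: an eigenvector is (-2,3) - i(1,-1) = (-2 - i, 3 + i).
A real fundamental pair from Re and Im of e^((4+3i)t)v: X_1 = e^(4t)(cos(3t)·(-2,3) + sin(3t)·(1,-1)), X_2 = e^(4t)(sin(3t)·(-2,3) - cos(3t)·(1,-1)).
General solution: K_1X_1 + K_2X_2.

x(t) = K_1e^(4t)sin(3t) - 2K_1e^(4t)cos(3t) - 2K_2e^(4t)sin(3t) - K_2e^(4t)cos(3t), y(t) = -K_1e^(4t)sin(3t) + 3K_1e^(4t)cos(3t) + 3K_2e^(4t)sin(3t) + K_2e^(4t)cos(3t)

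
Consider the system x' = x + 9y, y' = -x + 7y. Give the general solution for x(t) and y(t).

x(t) = -3C_1e^(4t) - 3C_2te^(4t) - 2C_2e^(4t), y(t) = -C_1e^(4t) - C_2te^(4t) - C_2e^(4t)

Coefficient matrix A = [[1, 9], [-1, 7]].
Characteristic polynomial det(A - λI) = λ^2 - 8λ + 16 = 0.
Single eigenvalue λ = 4 with algebraic multiplicity 2.
Eigenvector v = (-3,-1); generalized eigenvector w with (A-λI)w=v is (-2,-1).
General solution: e^(4t)[C_1·v + C_2·(t·v + w)].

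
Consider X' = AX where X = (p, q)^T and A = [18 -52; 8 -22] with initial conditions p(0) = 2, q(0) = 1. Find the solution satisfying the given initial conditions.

p(t) = -3e^(-2t)sin(4t) + 2e^(-2t)cos(4t), q(t) = -e^(-2t)sin(4t) + e^(-2t)cos(4t)

Coefficient matrix A = [[18, -52], [8, -22]].
Characteristic polynomial det(A - λI) = λ^2 + 4λ + 20 = 0.
Eigenvalues λ = -2 ± 4i (complex conjugate pair).
For λ=-2+4i: an eigenvector is (2,1) - i(-3,-1) = (2 + 3i, 1 + i).
A real fundamental pair from Re and Im of e^((-2+4i)t)v: X_1 = e^(-2t)(cos(4t)·(2,1) + sin(4t)·(-3,-1)), X_2 = e^(-2t)(sin(4t)·(2,1) - cos(4t)·(-3,-1)).
General solution: c_1X_1 + c_2X_2.
Applying p(0)=2, q(0)=1 gives c_1=1, c_2=0.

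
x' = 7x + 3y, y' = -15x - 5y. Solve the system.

Coefficient matrix A = [[7, 3], [-15, -5]].
Characteristic polynomial det(A - λI) = λ^2 - 2λ + 10 = 0.
Eigenvalues λ = 1 ± 3i (complex conjugate pair).
For λ=1+3i: an eigenvector is (-1,2) - i(0,1) = (-1, 2 - i).
A real fundamental pair from Re and Im of e^((1+3i)t)v: X_1 = e^(t)(cos(3t)·(-1,2) + sin(3t)·(0,1)), X_2 = e^(t)(sin(3t)·(-1,2) - cos(3t)·(0,1)).
General solution: c_1X_1 + c_2X_2.

x(t) = -c_1e^(t)cos(3t) - c_2e^(t)sin(3t), y(t) = c_1e^(t)sin(3t) + 2c_1e^(t)cos(3t) + 2c_2e^(t)sin(3t) - c_2e^(t)cos(3t)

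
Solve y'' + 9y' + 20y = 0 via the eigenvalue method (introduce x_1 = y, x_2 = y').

y(t) = K_1e^(-4t) + K_2e^(-5t)

Let x_1 = y, x_2 = y'. Then x_1' = x_2 and x_2' = -20x_1 - 9x_2.
A = [[0,1],[-20,-9]]; det(A-λI) = λ^2 + 9λ + 20.
Eigenvalues λ = -4, -5 with eigenvectors (1,-4), (1,-5).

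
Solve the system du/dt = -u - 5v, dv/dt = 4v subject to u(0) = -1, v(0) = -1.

Coefficient matrix A = [[-1, -5], [0, 4]].
Characteristic polynomial det(A - λI) = λ^2 - 3λ - 4 = 0.
Eigenvalues λ = -1, 4.
For λ=-1: (A-λI) row 1 is [0, -5], so an eigenvector is (1, 0).
For λ=4: (A-λI) row 1 is [-5, -5], so an eigenvector is (1, -1).
General solution: K_1e^(-t)(1,0) + K_2e^(4t)(1,-1).
Applying u(0)=-1, v(0)=-1 gives K_1=-2, K_2=1.

u(t) = e^(4t) - 2e^(-t), v(t) = -e^(4t)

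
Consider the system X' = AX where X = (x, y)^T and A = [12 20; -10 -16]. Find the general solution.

x(t) = -3C_1e^(-2t)sin(2t) + C_1e^(-2t)cos(2t) + C_2e^(-2t)sin(2t) + 3C_2e^(-2t)cos(2t), y(t) = 2C_1e^(-2t)sin(2t) - C_1e^(-2t)cos(2t) - C_2e^(-2t)sin(2t) - 2C_2e^(-2t)cos(2t)

Coefficient matrix A = [[12, 20], [-10, -16]].
Characteristic polynomial det(A - λI) = λ^2 + 4λ + 8 = 0.
Eigenvalues λ = -2 ± 2i (complex conjugate pair).
For λ=-2+2i: an eigenvector is (1,-1) - i(-3,2) = (1 + 3i, -1 - 2i).
A real fundamental pair from Re and Im of e^((-2+2i)t)v: X_1 = e^(-2t)(cos(2t)·(1,-1) + sin(2t)·(-3,2)), X_2 = e^(-2t)(sin(2t)·(1,-1) - cos(2t)·(-3,2)).
General solution: C_1X_1 + C_2X_2.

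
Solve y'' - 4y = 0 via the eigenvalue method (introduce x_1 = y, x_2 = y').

y(t) = C_1e^(-2t) + C_2e^(2t)

Let x_1 = y, x_2 = y'. Then x_1' = x_2 and x_2' = 4x_1.
A = [[0,1],[4,0]]; det(A-λI) = λ^2 - 4.
Eigenvalues λ = -2, 2 with eigenvectors (1,-2), (1,2).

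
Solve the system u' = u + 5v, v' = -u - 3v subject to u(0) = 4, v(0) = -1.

u(t) = 3e^(-t)sin(t) + 4e^(-t)cos(t), v(t) = -2e^(-t)sin(t) - e^(-t)cos(t)

Coefficient matrix A = [[1, 5], [-1, -3]].
Characteristic polynomial det(A - λI) = λ^2 + 2λ + 2 = 0.
Eigenvalues λ = -1 ± i (complex conjugate pair).
For λ=-1+i: an eigenvector is (2,-1) - i(-1,0) = (2 + i, -1).
A real fundamental pair from Re and Im of e^((-1+i)t)v: X_1 = e^(-t)(cos(t)·(2,-1) + sin(t)·(-1,0)), X_2 = e^(-t)(sin(t)·(2,-1) - cos(t)·(-1,0)).
General solution: C_1X_1 + C_2X_2.
Applying u(0)=4, v(0)=-1 gives C_1=1, C_2=2.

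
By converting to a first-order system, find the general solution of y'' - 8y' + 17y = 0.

Let x_1 = y, x_2 = y'. Then x_1' = x_2 and x_2' = -17x_1 + 8x_2.
A = [[0,1],[-17,8]]; det(A-λI) = λ^2 - 8λ + 17.
Eigenvalues λ = 4 ± i.

y(t) = c_1e^(4t)cos(t) + c_2e^(4t)sin(t)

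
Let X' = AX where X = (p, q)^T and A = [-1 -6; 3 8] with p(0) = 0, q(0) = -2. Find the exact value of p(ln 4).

4032

A = [[-1,-6],[3,8]]; eigenvalues λ = 5, 2.
Eigenvectors: (-1,1) for λ=5, (-2,1) for λ=2.
From the initial condition, c_1 = -4, c_2 = 2.
p(ln 4) = (-4)(4^5)(-1) + (2)(4^2)(-2) = 4032.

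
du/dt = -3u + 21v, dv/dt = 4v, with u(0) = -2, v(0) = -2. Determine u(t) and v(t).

u(t) = -6e^(4t) + 4e^(-3t), v(t) = -2e^(4t)

Coefficient matrix A = [[-3, 21], [0, 4]].
Characteristic polynomial det(A - λI) = λ^2 - λ - 12 = 0.
Eigenvalues λ = 4, -3.
For λ=4: (A-λI) row 1 is [-7, 21], so an eigenvector is (3, 1).
For λ=-3: (A-λI) row 1 is [0, 21], so an eigenvector is (1, 0).
General solution: C_1e^(4t)(3,1) + C_2e^(-3t)(1,0).
Applying u(0)=-2, v(0)=-2 gives C_1=-2, C_2=4.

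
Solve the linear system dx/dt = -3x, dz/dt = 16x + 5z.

Coefficient matrix A = [[-3, 0], [16, 5]].
Characteristic polynomial det(A - λI) = λ^2 - 2λ - 15 = 0.
Eigenvalues λ = 5, -3.
For λ=5: (A-λI) row 1 is [-8, 0], so an eigenvector is (0, 1).
For λ=-3: (A-λI) row 2 is [16, 8], so an eigenvector is (-1, 2).
General solution: K_1e^(5t)(0,1) + K_2e^(-3t)(-1,2).

x(t) = -K_2e^(-3t), z(t) = K_1e^(5t) + 2K_2e^(-3t)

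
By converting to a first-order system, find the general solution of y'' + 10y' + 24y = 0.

Let x_1 = y, x_2 = y'. Then x_1' = x_2 and x_2' = -24x_1 - 10x_2.
A = [[0,1],[-24,-10]]; det(A-λI) = λ^2 + 10λ + 24.
Eigenvalues λ = -6, -4 with eigenvectors (1,-6), (1,-4).

y(t) = c_1e^(-6t) + c_2e^(-4t)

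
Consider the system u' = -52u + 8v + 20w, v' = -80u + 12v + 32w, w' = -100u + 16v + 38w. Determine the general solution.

Coefficient matrix A = [[-52, 8, 20], [-80, 12, 32], [-100, 16, 38]].
det(A - λI) = 0 gives eigenvalues λ = -4, 4, -2.
For λ=-4: eigenvector (1,1,2).
For λ=4: eigenvector (1,2,2).
For λ=-2: eigenvector (2,0,5).
General solution: K_1e^(-4t)(1,1,2) + K_2e^(4t)(1,2,2) + K_3e^(-2t)(2,0,5).

u(t) = K_1e^(-4t) + K_2e^(4t) + 2K_3e^(-2t), v(t) = K_1e^(-4t) + 2K_2e^(4t), w(t) = 2K_1e^(-4t) + 2K_2e^(4t) + 5K_3e^(-2t)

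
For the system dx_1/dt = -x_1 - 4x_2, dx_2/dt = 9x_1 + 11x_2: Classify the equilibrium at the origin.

unstable improper node

A = [[-1,-4],[9,11]]; det(A-λI) = λ^2 - 10λ + 25.
repeated λ = 5 with a single eigenvector.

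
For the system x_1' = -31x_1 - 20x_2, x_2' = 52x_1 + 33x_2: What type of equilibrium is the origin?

unstable spiral

A = [[-31,-20],[52,33]]; det(A-λI) = λ^2 - 2λ + 17.
λ = 1 ± 4i: positive real part.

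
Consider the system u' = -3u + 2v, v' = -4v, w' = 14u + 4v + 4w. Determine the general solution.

Coefficient matrix A = [[-3, 2, 0], [0, -4, 0], [14, 4, 4]].
det(A - λI) = 0 gives eigenvalues λ = -3, 4, -4.
For λ=-3: eigenvector (1,0,-2).
For λ=4: eigenvector (0,0,1).
For λ=-4: eigenvector (-2,1,3).
General solution: C_1e^(-3t)(1,0,-2) + C_2e^(4t)(0,0,1) + C_3e^(-4t)(-2,1,3).

u(t) = C_1e^(-3t) - 2C_3e^(-4t), v(t) = C_3e^(-4t), w(t) = -2C_1e^(-3t) + C_2e^(4t) + 3C_3e^(-4t)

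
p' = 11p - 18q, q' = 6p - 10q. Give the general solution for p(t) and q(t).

p(t) = -2K_1e^(2t) - 3K_2e^(-t), q(t) = -K_1e^(2t) - 2K_2e^(-t)

Coefficient matrix A = [[11, -18], [6, -10]].
Characteristic polynomial det(A - λI) = λ^2 - λ - 2 = 0.
Eigenvalues λ = 2, -1.
For λ=2: (A-λI) row 1 is [9, -18], so an eigenvector is (-2, -1).
For λ=-1: (A-λI) row 1 is [12, -18], so an eigenvector is (-3, -2).
General solution: K_1e^(2t)(-2,-1) + K_2e^(-t)(-3,-2).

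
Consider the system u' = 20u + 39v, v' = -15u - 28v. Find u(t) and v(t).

Coefficient matrix A = [[20, 39], [-15, -28]].
Characteristic polynomial det(A - λI) = λ^2 + 8λ + 25 = 0.
Eigenvalues λ = -4 ± 3i (complex conjugate pair).
For λ=-4+3i: an eigenvector is (-3,2) - i(2,-1) = (-3 - 2i, 2 + i).
A real fundamental pair from Re and Im of e^((-4+3i)t)v: X_1 = e^(-4t)(cos(3t)·(-3,2) + sin(3t)·(2,-1)), X_2 = e^(-4t)(sin(3t)·(-3,2) - cos(3t)·(2,-1)).
General solution: K_1X_1 + K_2X_2.

u(t) = 2K_1e^(-4t)sin(3t) - 3K_1e^(-4t)cos(3t) - 3K_2e^(-4t)sin(3t) - 2K_2e^(-4t)cos(3t), v(t) = -K_1e^(-4t)sin(3t) + 2K_1e^(-4t)cos(3t) + 2K_2e^(-4t)sin(3t) + K_2e^(-4t)cos(3t)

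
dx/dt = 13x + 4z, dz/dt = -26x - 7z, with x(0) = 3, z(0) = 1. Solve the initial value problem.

x(t) = 17e^(3t)sin(2t) + 3e^(3t)cos(2t), z(t) = -44e^(3t)sin(2t) + e^(3t)cos(2t)

Coefficient matrix A = [[13, 4], [-26, -7]].
Characteristic polynomial det(A - λI) = λ^2 - 6λ + 13 = 0.
Eigenvalues λ = 3 ± 2i (complex conjugate pair).
For λ=3+2i: an eigenvector is (-1,3) - i(1,-2) = (-1 - i, 3 + 2i).
A real fundamental pair from Re and Im of e^((3+2i)t)v: X_1 = e^(3t)(cos(2t)·(-1,3) + sin(2t)·(1,-2)), X_2 = e^(3t)(sin(2t)·(-1,3) - cos(2t)·(1,-2)).
General solution: K_1X_1 + K_2X_2.
Applying x(0)=3, z(0)=1 gives K_1=7, K_2=-10.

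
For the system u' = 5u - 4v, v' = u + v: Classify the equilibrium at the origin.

unstable improper node

A = [[5,-4],[1,1]]; det(A-λI) = λ^2 - 6λ + 9.
repeated λ = 3 with a single eigenvector.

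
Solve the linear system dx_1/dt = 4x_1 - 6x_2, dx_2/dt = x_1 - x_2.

Coefficient matrix A = [[4, -6], [1, -1]].
Characteristic polynomial det(A - λI) = λ^2 - 3λ + 2 = 0.
Eigenvalues λ = 1, 2.
For λ=1: (A-λI) row 1 is [3, -6], so an eigenvector is (-2, -1).
For λ=2: (A-λI) row 1 is [2, -6], so an eigenvector is (-3, -1).
General solution: K_1e^(t)(-2,-1) + K_2e^(2t)(-3,-1).

x_1(t) = -2K_1e^(t) - 3K_2e^(2t), x_2(t) = -K_1e^(t) - K_2e^(2t)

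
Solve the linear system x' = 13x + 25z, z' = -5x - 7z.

x(t) = C_1e^(3t)sin(5t) - 2C_1e^(3t)cos(5t) - 2C_2e^(3t)sin(5t) - C_2e^(3t)cos(5t), z(t) = C_1e^(3t)cos(5t) + C_2e^(3t)sin(5t)

Coefficient matrix A = [[13, 25], [-5, -7]].
Characteristic polynomial det(A - λI) = λ^2 - 6λ + 34 = 0.
Eigenvalues λ = 3 ± 5i (complex conjugate pair).
For λ=3+5i: an eigenvector is (-2,1) - i(1,0) = (-2 - i, 1).
A real fundamental pair from Re and Im of e^((3+5i)t)v: X_1 = e^(3t)(cos(5t)·(-2,1) + sin(5t)·(1,0)), X_2 = e^(3t)(sin(5t)·(-2,1) - cos(5t)·(1,0)).
General solution: C_1X_1 + C_2X_2.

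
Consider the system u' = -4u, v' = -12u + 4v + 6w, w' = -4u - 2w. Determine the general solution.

u(t) = K_1e^(-4t), v(t) = -K_2e^(-2t) - K_3e^(4t), w(t) = 2K_1e^(-4t) + K_2e^(-2t)

Coefficient matrix A = [[-4, 0, 0], [-12, 4, 6], [-4, 0, -2]].
det(A - λI) = 0 gives eigenvalues λ = -4, -2, 4.
For λ=-4: eigenvector (1,0,2).
For λ=-2: eigenvector (0,-1,1).
For λ=4: eigenvector (0,-1,0).
General solution: K_1e^(-4t)(1,0,2) + K_2e^(-2t)(0,-1,1) + K_3e^(4t)(0,-1,0).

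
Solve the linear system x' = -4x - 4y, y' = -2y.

x(t) = 2c_1e^(-2t) + c_2e^(-4t), y(t) = -c_1e^(-2t)

Coefficient matrix A = [[-4, -4], [0, -2]].
Characteristic polynomial det(A - λI) = λ^2 + 6λ + 8 = 0.
Eigenvalues λ = -2, -4.
For λ=-2: (A-λI) row 1 is [-2, -4], so an eigenvector is (2, -1).
For λ=-4: (A-λI) row 1 is [0, -4], so an eigenvector is (1, 0).
General solution: c_1e^(-2t)(2,-1) + c_2e^(-4t)(1,0).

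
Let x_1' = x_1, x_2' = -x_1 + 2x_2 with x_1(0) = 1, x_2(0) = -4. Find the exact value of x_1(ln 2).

A = [[1,0],[-1,2]]; eigenvalues λ = 1, 2.
Eigenvectors: (-1,-1) for λ=1, (0,1) for λ=2.
From the initial condition, c_1 = -1, c_2 = -5.
x_1(ln 2) = (-1)(2^1)(-1) + (-5)(2^2)(0) = 2.

2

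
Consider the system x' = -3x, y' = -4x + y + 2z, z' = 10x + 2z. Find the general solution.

Coefficient matrix A = [[-3, 0, 0], [-4, 1, 2], [10, 0, 2]].
det(A - λI) = 0 gives eigenvalues λ = -3, 2, 1.
For λ=-3: eigenvector (1,2,-2).
For λ=2: eigenvector (0,2,1).
For λ=1: eigenvector (0,1,0).
General solution: C_1e^(-3t)(1,2,-2) + C_2e^(2t)(0,2,1) + C_3e^(t)(0,1,0).

x(t) = C_1e^(-3t), y(t) = 2C_1e^(-3t) + 2C_2e^(2t) + C_3e^(t), z(t) = -2C_1e^(-3t) + C_2e^(2t)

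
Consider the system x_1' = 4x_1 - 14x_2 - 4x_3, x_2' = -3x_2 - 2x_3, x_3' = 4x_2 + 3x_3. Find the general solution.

x_1(t) = -2c_1e^(t) + 2c_2e^(-t) + c_3e^(4t), x_2(t) = -c_1e^(t) + c_2e^(-t), x_3(t) = 2c_1e^(t) - c_2e^(-t)

Coefficient matrix A = [[4, -14, -4], [0, -3, -2], [0, 4, 3]].
det(A - λI) = 0 gives eigenvalues λ = 1, -1, 4.
For λ=1: eigenvector (-2,-1,2).
For λ=-1: eigenvector (2,1,-1).
For λ=4: eigenvector (1,0,0).
General solution: c_1e^(t)(-2,-1,2) + c_2e^(-t)(2,1,-1) + c_3e^(4t)(1,0,0).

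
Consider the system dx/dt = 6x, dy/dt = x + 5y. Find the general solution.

Coefficient matrix A = [[6, 0], [1, 5]].
Characteristic polynomial det(A - λI) = λ^2 - 11λ + 30 = 0.
Eigenvalues λ = 6, 5.
For λ=6: (A-λI) row 2 is [1, -1], so an eigenvector is (1, 1).
For λ=5: (A-λI) row 1 is [1, 0], so an eigenvector is (0, -1).
General solution: C_1e^(6t)(1,1) + C_2e^(5t)(0,-1).

x(t) = C_1e^(6t), y(t) = C_1e^(6t) - C_2e^(5t)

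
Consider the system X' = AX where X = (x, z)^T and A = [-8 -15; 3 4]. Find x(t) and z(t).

x(t) = K_1e^(-2t)sin(3t) + 2K_1e^(-2t)cos(3t) + 2K_2e^(-2t)sin(3t) - K_2e^(-2t)cos(3t), z(t) = -K_1e^(-2t)cos(3t) - K_2e^(-2t)sin(3t)

Coefficient matrix A = [[-8, -15], [3, 4]].
Characteristic polynomial det(A - λI) = λ^2 + 4λ + 13 = 0.
Eigenvalues λ = -2 ± 3i (complex conjugate pair).
For λ=-2+3i: an eigenvector is (2,-1) - i(1,0) = (2 - i, -1).
A real fundamental pair from Re and Im of e^((-2+3i)t)v: X_1 = e^(-2t)(cos(3t)·(2,-1) + sin(3t)·(1,0)), X_2 = e^(-2t)(sin(3t)·(2,-1) - cos(3t)·(1,0)).
General solution: K_1X_1 + K_2X_2.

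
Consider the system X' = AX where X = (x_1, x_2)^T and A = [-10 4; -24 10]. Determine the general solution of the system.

x_1(t) = C_1e^(-2t) - C_2e^(2t), x_2(t) = 2C_1e^(-2t) - 3C_2e^(2t)

Coefficient matrix A = [[-10, 4], [-24, 10]].
Characteristic polynomial det(A - λI) = λ^2 - 4 = 0.
Eigenvalues λ = -2, 2.
For λ=-2: (A-λI) row 1 is [-8, 4], so an eigenvector is (1, 2).
For λ=2: (A-λI) row 1 is [-12, 4], so an eigenvector is (-1, -3).
General solution: C_1e^(-2t)(1,2) + C_2e^(2t)(-1,-3).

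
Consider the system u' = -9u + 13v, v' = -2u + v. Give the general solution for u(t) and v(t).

Coefficient matrix A = [[-9, 13], [-2, 1]].
Characteristic polynomial det(A - λI) = λ^2 + 8λ + 17 = 0.
Eigenvalues λ = -4 ± i (complex conjugate pair).
For λ=-4+i: an eigenvector is (3,1) - i(-2,-1) = (3 + 2i, 1 + i).
A real fundamental pair from Re and Im of e^((-4+i)t)v: X_1 = e^(-4t)(cos(t)·(3,1) + sin(t)·(-2,-1)), X_2 = e^(-4t)(sin(t)·(3,1) - cos(t)·(-2,-1)).
General solution: C_1X_1 + C_2X_2.

u(t) = -2C_1e^(-4t)sin(t) + 3C_1e^(-4t)cos(t) + 3C_2e^(-4t)sin(t) + 2C_2e^(-4t)cos(t), v(t) = -C_1e^(-4t)sin(t) + C_1e^(-4t)cos(t) + C_2e^(-4t)sin(t) + C_2e^(-4t)cos(t)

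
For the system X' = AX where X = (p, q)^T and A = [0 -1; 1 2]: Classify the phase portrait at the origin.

unstable improper node

A = [[0,-1],[1,2]]; det(A-λI) = λ^2 - 2λ + 1.
repeated λ = 1 with a single eigenvector.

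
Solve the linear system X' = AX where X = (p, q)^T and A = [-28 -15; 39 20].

p(t) = K_1e^(-4t)sin(3t) - 2K_1e^(-4t)cos(3t) - 2K_2e^(-4t)sin(3t) - K_2e^(-4t)cos(3t), q(t) = -2K_1e^(-4t)sin(3t) + 3K_1e^(-4t)cos(3t) + 3K_2e^(-4t)sin(3t) + 2K_2e^(-4t)cos(3t)

Coefficient matrix A = [[-28, -15], [39, 20]].
Characteristic polynomial det(A - λI) = λ^2 + 8λ + 25 = 0.
Eigenvalues λ = -4 ± 3i (complex conjugate pair).
For λ=-4+3i: an eigenvector is (-2,3) - i(1,-2) = (-2 - i, 3 + 2i).
A real fundamental pair from Re and Im of e^((-4+3i)t)v: X_1 = e^(-4t)(cos(3t)·(-2,3) + sin(3t)·(1,-2)), X_2 = e^(-4t)(sin(3t)·(-2,3) - cos(3t)·(1,-2)).
General solution: K_1X_1 + K_2X_2.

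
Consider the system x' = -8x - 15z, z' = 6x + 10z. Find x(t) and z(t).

Coefficient matrix A = [[-8, -15], [6, 10]].
Characteristic polynomial det(A - λI) = λ^2 - 2λ + 10 = 0.
Eigenvalues λ = 1 ± 3i (complex conjugate pair).
For λ=1+3i: an eigenvector is (-1,1) - i(-2,1) = (-1 + 2i, 1 - i).
A real fundamental pair from Re and Im of e^((1+3i)t)v: X_1 = e^(t)(cos(3t)·(-1,1) + sin(3t)·(-2,1)), X_2 = e^(t)(sin(3t)·(-1,1) - cos(3t)·(-2,1)).
General solution: K_1X_1 + K_2X_2.

x(t) = -2K_1e^(t)sin(3t) - K_1e^(t)cos(3t) - K_2e^(t)sin(3t) + 2K_2e^(t)cos(3t), z(t) = K_1e^(t)sin(3t) + K_1e^(t)cos(3t) + K_2e^(t)sin(3t) - K_2e^(t)cos(3t)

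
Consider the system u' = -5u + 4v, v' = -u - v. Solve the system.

u(t) = -2K_1e^(-3t) - 2K_2te^(-3t) - K_2e^(-3t), v(t) = -K_1e^(-3t) - K_2te^(-3t) - K_2e^(-3t)

Coefficient matrix A = [[-5, 4], [-1, -1]].
Characteristic polynomial det(A - λI) = λ^2 + 6λ + 9 = 0.
Single eigenvalue λ = -3 with algebraic multiplicity 2.
Eigenvector v = (-2,-1); generalized eigenvector w with (A-λI)w=v is (-1,-1).
General solution: e^(-3t)[K_1·v + K_2·(t·v + w)].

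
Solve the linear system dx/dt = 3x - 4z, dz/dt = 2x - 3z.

x(t) = c_1e^(-t) + 2c_2e^(t), z(t) = c_1e^(-t) + c_2e^(t)

Coefficient matrix A = [[3, -4], [2, -3]].
Characteristic polynomial det(A - λI) = λ^2 - 1 = 0.
Eigenvalues λ = -1, 1.
For λ=-1: (A-λI) row 1 is [4, -4], so an eigenvector is (1, 1).
For λ=1: (A-λI) row 1 is [2, -4], so an eigenvector is (2, 1).
General solution: c_1e^(-t)(1,1) + c_2e^(t)(2,1).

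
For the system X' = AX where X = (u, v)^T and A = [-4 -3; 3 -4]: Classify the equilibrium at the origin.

stable spiral

A = [[-4,-3],[3,-4]]; det(A-λI) = λ^2 + 8λ + 25.
λ = -4 ± 3i: negative real part.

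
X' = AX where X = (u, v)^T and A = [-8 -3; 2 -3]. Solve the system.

u(t) = -K_1e^(-5t) - 3K_2e^(-6t), v(t) = K_1e^(-5t) + 2K_2e^(-6t)

Coefficient matrix A = [[-8, -3], [2, -3]].
Characteristic polynomial det(A - λI) = λ^2 + 11λ + 30 = 0.
Eigenvalues λ = -5, -6.
For λ=-5: (A-λI) row 1 is [-3, -3], so an eigenvector is (-1, 1).
For λ=-6: (A-λI) row 1 is [-2, -3], so an eigenvector is (-3, 2).
General solution: K_1e^(-5t)(-1,1) + K_2e^(-6t)(-3,2).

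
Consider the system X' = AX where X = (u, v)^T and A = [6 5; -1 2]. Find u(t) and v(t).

u(t) = -2C_1e^(4t)sin(t) - C_1e^(4t)cos(t) - C_2e^(4t)sin(t) + 2C_2e^(4t)cos(t), v(t) = C_1e^(4t)sin(t) - C_2e^(4t)cos(t)

Coefficient matrix A = [[6, 5], [-1, 2]].
Characteristic polynomial det(A - λI) = λ^2 - 8λ + 17 = 0.
Eigenvalues λ = 4 ± i (complex conjugate pair).
For λ=4+i: an eigenvector is (-1,0) - i(-2,1) = (-1 + 2i, 0 - i).
A real fundamental pair from Re and Im of e^((4+i)t)v: X_1 = e^(4t)(cos(t)·(-1,0) + sin(t)·(-2,1)), X_2 = e^(4t)(sin(t)·(-1,0) - cos(t)·(-2,1)).
General solution: C_1X_1 + C_2X_2.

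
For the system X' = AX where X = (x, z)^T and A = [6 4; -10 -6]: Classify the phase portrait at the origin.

center

A = [[6,4],[-10,-6]]; det(A-λI) = λ^2 + 4.
λ = 0 ± 2i: zero real part.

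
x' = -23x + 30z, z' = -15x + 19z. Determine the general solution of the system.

x(t) = -3c_1e^(-2t)sin(3t) - c_1e^(-2t)cos(3t) - c_2e^(-2t)sin(3t) + 3c_2e^(-2t)cos(3t), z(t) = -2c_1e^(-2t)sin(3t) - c_1e^(-2t)cos(3t) - c_2e^(-2t)sin(3t) + 2c_2e^(-2t)cos(3t)

Coefficient matrix A = [[-23, 30], [-15, 19]].
Characteristic polynomial det(A - λI) = λ^2 + 4λ + 13 = 0.
Eigenvalues λ = -2 ± 3i (complex conjugate pair).
For λ=-2+3i: an eigenvector is (-1,-1) - i(-3,-2) = (-1 + 3i, -1 + 2i).
A real fundamental pair from Re and Im of e^((-2+3i)t)v: X_1 = e^(-2t)(cos(3t)·(-1,-1) + sin(3t)·(-3,-2)), X_2 = e^(-2t)(sin(3t)·(-1,-1) - cos(3t)·(-3,-2)).
General solution: c_1X_1 + c_2X_2.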